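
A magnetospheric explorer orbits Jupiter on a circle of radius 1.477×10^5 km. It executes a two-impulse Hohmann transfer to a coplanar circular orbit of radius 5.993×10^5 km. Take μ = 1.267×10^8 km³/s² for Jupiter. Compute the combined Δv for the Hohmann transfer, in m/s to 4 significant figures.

Transfer-ellipse semi-major axis a_t = (r₁ + r₂)/2 = (1.477×10^5 + 5.993×10^5)/2 = 3.735×10^5 km.
At r₁ the circular-orbit speed is v₁ = √(μ/r₁) = 29.28856 km/s.
Transfer-orbit speed at r₁ (vis-viva equation): v_p = √[μ(2/r₁ − 1/a_t)] = 37.10008 km/s.
First burn Δv₁ = |v_p − v₁| = 7.812 km/s.
At r₂, v₂ = √(μ/r₂) = 14.54 km/s.
Transfer-orbit speed at r₂: v_a = √[μ(2/r₂ − 1/a_t)] = 9.143 km/s.
Second burn Δv₂ = |v₂ − v_a| = 5.397 km/s.
Δv = Δv₁ + Δv₂ = 7.812 + 5.397 = 13.21 km/s.

Δv = 13210 m/s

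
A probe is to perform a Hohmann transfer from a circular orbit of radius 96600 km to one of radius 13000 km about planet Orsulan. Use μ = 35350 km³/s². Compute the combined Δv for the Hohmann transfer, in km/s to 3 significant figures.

Semi-major axis of the transfer orbit: a_t = (96600 + 13000)/2 = 54800 km.
At r₁ the circular-orbit speed is v₁ = √(μ/r₁) = 0.6049 km/s.
Transfer-orbit speed at r₁ (v² = μ(2/r − 1/a)): v_a = √[μ(2/r₁ − 1/a_t)] = 0.2946 km/s.
First burn Δv₁ = |v_a − v₁| = 0.3103 km/s.
At r₂, v₂ = √(μ/r₂) = 1.6490 km/s.
Transfer-orbit speed at r₂: v_p = √[μ(2/r₂ − 1/a_t)] = 2.1894 km/s.
Second burn Δv₂ = |v₂ − v_p| = 0.5404 km/s.
Δv = Δv₁ + Δv₂ = 0.3103 + 0.5404 = 0.8507 km/s.

Δv = 0.851 km/s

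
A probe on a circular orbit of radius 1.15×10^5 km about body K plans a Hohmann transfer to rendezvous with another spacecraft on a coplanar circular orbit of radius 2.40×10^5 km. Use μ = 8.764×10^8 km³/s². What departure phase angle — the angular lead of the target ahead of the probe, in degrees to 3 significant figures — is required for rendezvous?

The Hohmann ellipse has a_t = (r₁ + r₂)/2 = 1.775×10^5 km.
Transfer time t = π√(a_t³/μ) = 7936 s.
Target angular speed ω₂ = √(μ/r₂³) = 2.518×10^-4 rad/s.
Angle swept by the target during transfer: ω₂·t = 1.998 rad = 114.5°.
Arrival is 180° from departure on the ellipse, so φ = 180° − 114.5° = 65.5°.

φ = 65.5°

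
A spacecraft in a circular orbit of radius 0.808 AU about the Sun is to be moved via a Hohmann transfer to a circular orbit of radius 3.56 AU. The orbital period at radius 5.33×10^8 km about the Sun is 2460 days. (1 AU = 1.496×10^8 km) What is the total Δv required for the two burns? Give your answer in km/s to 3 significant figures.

From Kepler's third law T² = 4π²r³/μ at r = 5.33×10^8 km, T = 2460 days = 2460 × 86400 s = 2.12544×10^8 s: μ = 4π²r³/T² = 1.32326×10^11 km³/s².
In km: r₁ = 0.808 × 1.496×10^8 = 1.208768×10^8 km; r₂ = 3.56 × 1.496×10^8 = 5.32576×10^8 km.
The Hohmann ellipse has a_t = (r₁ + r₂)/2 = 3.267264×10^8 km.
Circular speed at r₁: v₁ = √(μ/r₁) = √(1.32326×10^11/1.208768×10^8) = 33.086 km/s.
On the transfer ellipse at r₁, vis-viva gives v_p = √[μ(2/r₁ − 1/a_t)] = 42.242 km/s.
First burn Δv₁ = |v_p − v₁| = 9.156 km/s.
At r₂, v₂ = √(μ/r₂) = 15.763 km/s.
Transfer-orbit speed at r₂: v_a = √[μ(2/r₂ − 1/a_t)] = 9.5876 km/s.
Second burn Δv₂ = |v₂ − v_a| = 6.175 km/s.
Δv = Δv₁ + Δv₂ = 9.156 + 6.175 = 15.33 km/s.

Δv = 15.3 km/s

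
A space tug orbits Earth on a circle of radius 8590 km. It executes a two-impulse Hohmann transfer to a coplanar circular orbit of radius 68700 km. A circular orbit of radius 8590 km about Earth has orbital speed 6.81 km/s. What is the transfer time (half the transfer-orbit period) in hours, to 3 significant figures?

From the circular-orbit relation v² = μ/r at r = 8590 km: μ = v²r = (6.81)² × 8590 = 3.98371×10^5 km³/s².
Transfer-ellipse semi-major axis a_t = (r₁ + r₂)/2 = (8590 + 68700)/2 = 38645 km.
By Kepler's third law the transfer-orbit period is T = 2π√(a_t³/μ), so t = T/2 = 37810 s.
Converting: 37810 s ÷ 3600 s/hour = 10.5 hours.

t = 10.5 hours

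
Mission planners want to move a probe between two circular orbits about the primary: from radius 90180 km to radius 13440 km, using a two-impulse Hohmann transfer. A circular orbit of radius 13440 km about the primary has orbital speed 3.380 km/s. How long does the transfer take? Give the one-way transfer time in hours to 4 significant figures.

t = 26.26 hours

From the circular-orbit relation v² = μ/r at r = 13440 km: μ = v²r = (3.380)² × 13440 = 1.53544×10^5 km³/s².
Semi-major axis of the transfer orbit: a_t = (90180 + 13440)/2 = 51810 km.
By Kepler's third law the transfer-orbit period is T = 2π√(a_t³/μ), so t = T/2 = 94550 s.
Converting: 94550 s ÷ 3600 s/hour = 26.26 hours.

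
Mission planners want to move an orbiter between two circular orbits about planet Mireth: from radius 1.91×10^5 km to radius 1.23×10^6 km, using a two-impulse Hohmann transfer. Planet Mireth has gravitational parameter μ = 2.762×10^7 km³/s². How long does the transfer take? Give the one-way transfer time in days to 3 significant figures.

t = 4.14 days

The Hohmann ellipse has a_t = (r₁ + r₂)/2 = 7.105×10^5 km.
Half the transfer-orbit period gives t = π√(a_t³/μ) = 3.580×10^5 s.
Converting: 3.580×10^5 s ÷ 86400 s/day = 4.14 days.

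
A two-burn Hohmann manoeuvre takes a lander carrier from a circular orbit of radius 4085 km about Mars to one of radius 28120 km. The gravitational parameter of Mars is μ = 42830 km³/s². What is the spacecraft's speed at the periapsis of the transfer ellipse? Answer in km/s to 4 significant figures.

v = 4.279 km/s

Semi-major axis of the transfer orbit: a_t = (4085 + 28120)/2 = 16102.5 km.
At periapsis, r = 4085 km.
Vis-viva: v = √[μ(2/r − 1/a_t)] = √[42830 × (2/4085 − 1/16102.5)] = 4.279 km/s.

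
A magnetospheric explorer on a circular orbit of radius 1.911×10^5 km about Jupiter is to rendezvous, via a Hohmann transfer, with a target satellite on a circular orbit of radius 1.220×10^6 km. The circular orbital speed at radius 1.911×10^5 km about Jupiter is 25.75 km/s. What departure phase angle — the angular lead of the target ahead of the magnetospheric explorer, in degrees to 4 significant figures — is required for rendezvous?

φ = 100.8°

From the circular-orbit relation v² = μ/r at r = 1.911×10^5 km: μ = v²r = (25.75)² × 1.911×10^5 = 1.26711×10^8 km³/s².
Semi-major axis of the transfer orbit: a_t = (1.911×10^5 + 1.220×10^6)/2 = 7.0555×10^5 km.
The half-period of the transfer ellipse is t = π√(a_t³/μ) = 1.65399×10^5 s.
The target's mean motion on its circular orbit is ω₂ = √(μ/r₂³) = 8.35349×10^-6 rad/s.
Angle swept by the target during transfer: ω₂·t = 1.38166 rad = 79.16°.
Arrival is 180° from departure on the ellipse, so φ = 180° − 79.16° = 100.8°.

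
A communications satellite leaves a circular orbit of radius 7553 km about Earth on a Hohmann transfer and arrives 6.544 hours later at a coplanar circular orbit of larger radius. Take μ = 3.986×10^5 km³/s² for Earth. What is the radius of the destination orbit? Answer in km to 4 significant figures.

r₂ = 48840 km

Transfer time t = 6.544 hours = 23558.4 s, and t = π√(a_t³/μ).
So a_t = (μ t²/π²)^(1/3) = (3.986×10^5 × (23558.4)² / π²)^(1/3) = 28195 km.
Since a_t = (r₁ + r₂)/2, r₂ = 2a_t − r₁ = 2×28195 − 7553 = 48837 km.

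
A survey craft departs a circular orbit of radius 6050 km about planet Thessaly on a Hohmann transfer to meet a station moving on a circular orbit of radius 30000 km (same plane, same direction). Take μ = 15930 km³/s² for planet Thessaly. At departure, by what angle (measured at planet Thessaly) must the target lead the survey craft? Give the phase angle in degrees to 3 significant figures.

Semi-major axis of the transfer orbit: a_t = (6050 + 30000)/2 = 18025 km.
Transfer time t = π√(a_t³/μ) = 60236 s.
The target's mean motion on its circular orbit is ω₂ = √(μ/r₂³) = 2.4290×10^-5 rad/s.
Angle swept by the target during transfer: ω₂·t = 1.4631 rad = 83.83°.
Arrival is 180° from departure on the ellipse, so φ = 180° − 83.83° = 96.2°.

φ = 96.2°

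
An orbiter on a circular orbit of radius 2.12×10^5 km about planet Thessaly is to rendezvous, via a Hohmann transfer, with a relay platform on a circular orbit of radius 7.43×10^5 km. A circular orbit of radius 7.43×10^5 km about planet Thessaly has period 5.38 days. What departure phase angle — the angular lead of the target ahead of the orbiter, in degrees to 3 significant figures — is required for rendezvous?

From Kepler's third law T² = 4π²r³/μ at r = 7.43×10^5 km, T = 5.38 days = 5.38 × 86400 s = 4.64832×10^5 s: μ = 4π²r³/T² = 7.49435×10^7 km³/s².
Semi-major axis of the transfer orbit: a_t = (2.120×10^5 + 7.430×10^5)/2 = 4.775×10^5 km.
Transfer time t = π√(a_t³/μ) = 1.19741×10^5 s.
The target's mean motion on its circular orbit is ω₂ = √(μ/r₂³) = 1.35171×10^-5 rad/s.
Angle swept by the target during transfer: ω₂·t = 1.6186 rad = 92.74°.
Arrival is 180° from departure on the ellipse, so φ = 180° − 92.74° = 87.3°.

φ = 87.3°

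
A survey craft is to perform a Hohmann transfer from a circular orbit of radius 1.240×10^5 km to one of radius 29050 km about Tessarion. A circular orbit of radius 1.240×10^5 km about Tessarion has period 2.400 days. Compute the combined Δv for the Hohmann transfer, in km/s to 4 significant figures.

Δv = 3.561 km/s

From Kepler's third law T² = 4π²r³/μ at r = 1.240×10^5 km, T = 2.400 days = 2.400 × 86400 s = 2.0736×10^5 s: μ = 4π²r³/T² = 1.75055×10^6 km³/s².
The Hohmann ellipse has a_t = (r₁ + r₂)/2 = 76525 km.
Circular speed at r₁: v₁ = √(μ/r₁) = √(1.75055×10^6/1.240×10^5) = 3.757 km/s.
Transfer-orbit speed at r₁ (v² = μ(2/r − 1/a)): v_a = √[μ(2/r₁ − 1/a_t)] = 2.315 km/s.
First burn Δv₁ = |v_a − v₁| = 1.442 km/s.
Circular speed at r₂: v₂ = √(μ/r₂) = 7.763 km/s.
Transfer-orbit speed at r₂: v_p = √[μ(2/r₂ − 1/a_t)] = 9.882 km/s.
Second burn Δv₂ = |v₂ − v_p| = 2.119 km/s.
Δv = Δv₁ + Δv₂ = 1.442 + 2.119 = 3.561 km/s.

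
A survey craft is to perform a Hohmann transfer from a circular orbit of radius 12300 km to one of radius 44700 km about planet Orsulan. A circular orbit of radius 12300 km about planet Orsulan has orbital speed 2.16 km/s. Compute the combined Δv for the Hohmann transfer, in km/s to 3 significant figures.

From the circular-orbit relation v² = μ/r at r = 12300 km: μ = v²r = (2.16)² × 12300 = 57386.9 km³/s².
Semi-major axis of the transfer orbit: a_t = (12300 + 44700)/2 = 28500 km.
At r₁ the circular-orbit speed is v₁ = √(μ/r₁) = 2.1600 km/s.
On the transfer ellipse at r₁, v² = μ(2/r − 1/a) gives v_p = √[μ(2/r₁ − 1/a_t)] = 2.7051 km/s.
First burn Δv₁ = |v_p − v₁| = 0.5451 km/s.
At r₂, v₂ = √(μ/r₂) = 1.1331 km/s.
Transfer-orbit speed at r₂: v_a = √[μ(2/r₂ − 1/a_t)] = 0.74436 km/s.
Second burn Δv₂ = |v₂ − v_a| = 0.3887 km/s.
Total Δv = Δv₁ + Δv₂ = 0.9338 km/s.

Δv = 0.934 km/s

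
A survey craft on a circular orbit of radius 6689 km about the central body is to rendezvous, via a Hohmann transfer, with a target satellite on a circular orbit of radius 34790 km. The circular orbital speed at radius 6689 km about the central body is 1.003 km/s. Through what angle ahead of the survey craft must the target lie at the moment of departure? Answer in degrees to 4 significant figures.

φ = 97.15°

From the circular-orbit relation v² = μ/r at r = 6689 km: μ = v²r = (1.003)² × 6689 = 6729.19 km³/s².
Transfer-ellipse semi-major axis a_t = (r₁ + r₂)/2 = (6689 + 34790)/2 = 20739.5 km.
The half-period of the transfer ellipse is t = π√(a_t³/μ) = 1.144×10^5 s.
The target's mean motion on its circular orbit is ω₂ = √(μ/r₂³) = 1.264×10^-5 rad/s.
Angle swept by the target during transfer: ω₂·t = 1.446 rad = 82.85°.
Arrival is 180° from departure on the ellipse, so φ = 180° − 82.85° = 97.15°.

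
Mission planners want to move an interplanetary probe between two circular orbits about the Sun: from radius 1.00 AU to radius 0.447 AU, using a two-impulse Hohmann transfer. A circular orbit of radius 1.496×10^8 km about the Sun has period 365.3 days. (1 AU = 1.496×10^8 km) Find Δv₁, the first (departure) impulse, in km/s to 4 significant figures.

From Kepler's third law T² = 4π²r³/μ at r = 1.496×10^8 km, T = 365.3 days = 365.3 × 86400 s = 3.156192×10^7 s: μ = 4π²r³/T² = 1.32687×10^11 km³/s².
In km: r₁ = 1.00 × 1.496×10^8 = 1.496×10^8 km; r₂ = 0.447 × 1.496×10^8 = 6.68712×10^7 km.
The Hohmann ellipse has a_t = (r₁ + r₂)/2 = 1.082356×10^8 km.
Circular speed at r = 1.496×10^8 km: v_c = √(μ/r) = 29.782 km/s.
Transfer-orbit speed at the same r (vis-viva, a = a_t): v_t = √[μ(2/r − 1/a_t)] = 23.409 km/s.
Δv₁ = |v_t − v_c| = |23.409 − 29.782| = 6.373 km/s.

Δv₁ = 6.373 km/s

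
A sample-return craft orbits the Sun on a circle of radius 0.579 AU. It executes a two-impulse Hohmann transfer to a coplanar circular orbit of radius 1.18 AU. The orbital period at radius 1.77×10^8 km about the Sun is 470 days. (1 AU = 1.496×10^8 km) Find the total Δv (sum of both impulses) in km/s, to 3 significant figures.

From Kepler's third law T² = 4π²r³/μ at r = 1.77×10^8 km, T = 470 days = 470 × 86400 s = 4.0608×10^7 s: μ = 4π²r³/T² = 1.32757×10^11 km³/s².
In km: r₁ = 0.579 × 1.496×10^8 = 8.66184×10^7 km; r₂ = 1.18 × 1.496×10^8 = 1.76528×10^8 km.
Semi-major axis of the transfer orbit: a_t = (8.66184×10^7 + 1.76528×10^8)/2 = 1.315732×10^8 km.
Circular speed at r₁: v₁ = √(μ/r₁) = √(1.32757×10^11/8.66184×10^7) = 39.149 km/s.
Transfer-orbit speed at r₁ (vis-viva): v_p = √[μ(2/r₁ − 1/a_t)] = 45.347 km/s.
First burn Δv₁ = |v_p − v₁| = 6.198 km/s.
At r₂, v₂ = √(μ/r₂) = 27.4234 km/s.
Transfer-orbit speed at r₂: v_a = √[μ(2/r₂ − 1/a_t)] = 22.2507 km/s.
Second burn Δv₂ = |v₂ − v_a| = 5.173 km/s.
Total Δv = Δv₁ + Δv₂ = 11.37 km/s.

Δv = 11.4 km/s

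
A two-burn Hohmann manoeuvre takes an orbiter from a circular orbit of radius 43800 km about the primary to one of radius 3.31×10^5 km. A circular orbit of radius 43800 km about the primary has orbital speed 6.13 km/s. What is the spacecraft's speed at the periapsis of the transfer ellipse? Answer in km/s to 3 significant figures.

v = 8.15 km/s

From the circular-orbit relation v² = μ/r at r = 43800 km: μ = v²r = (6.13)² × 43800 = 1.64587×10^6 km³/s².
The Hohmann ellipse has a_t = (r₁ + r₂)/2 = 1.874×10^5 km.
At periapsis, r = 43800 km.
Vis-viva: v = √[μ(2/r − 1/a_t)] = √[1.64587×10^6 × (2/43800 − 1/1.874×10^5)] = 8.147 km/s.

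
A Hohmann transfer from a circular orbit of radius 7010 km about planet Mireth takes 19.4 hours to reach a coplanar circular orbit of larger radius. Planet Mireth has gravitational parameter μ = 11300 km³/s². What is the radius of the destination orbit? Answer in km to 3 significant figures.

r₂ = 28500 km

Transfer time t = 19.4 hours = 69840 s, and t = π√(a_t³/μ).
So a_t = (μ t²/π²)^(1/3) = (11300 × (69840)² / π²)^(1/3) = 17742 km.
Since a_t = (r₁ + r₂)/2, r₂ = 2a_t − r₁ = 2×17742 − 7010 = 28474 km.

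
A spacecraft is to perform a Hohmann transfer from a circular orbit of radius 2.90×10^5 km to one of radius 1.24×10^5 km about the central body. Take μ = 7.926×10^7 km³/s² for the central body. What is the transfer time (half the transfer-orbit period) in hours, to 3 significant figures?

t = 9.23 hours

Semi-major axis of the transfer orbit: a_t = (2.900×10^5 + 1.240×10^5)/2 = 2.070×10^5 km.
Transfer time t = π√(a_t³/μ) = π√((2.070×10^5)³ / 7.926×10^7) = 33230 s.
Converting: 33230 s ÷ 3600 s/hour = 9.23 hours.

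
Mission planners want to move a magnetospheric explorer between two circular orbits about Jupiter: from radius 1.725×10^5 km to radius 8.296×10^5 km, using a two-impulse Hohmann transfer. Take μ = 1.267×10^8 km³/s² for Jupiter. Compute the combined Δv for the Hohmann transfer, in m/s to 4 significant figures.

Semi-major axis of the transfer orbit: a_t = (1.725×10^5 + 8.296×10^5)/2 = 5.0105×10^5 km.
Circular speed at r₁: v₁ = √(μ/r₁) = √(1.267×10^8/1.725×10^5) = 27.102 km/s.
On the transfer ellipse at r₁, vis-viva equation gives v_p = √[μ(2/r₁ − 1/a_t)] = 34.873 km/s.
First burn Δv₁ = |v_p − v₁| = 7.771 km/s.
Circular speed at r₂: v₂ = √(μ/r₂) = 12.358 km/s.
Transfer-orbit speed at r₂: v_a = √[μ(2/r₂ − 1/a_t)] = 7.2512 km/s.
Second burn Δv₂ = |v₂ − v_a| = 5.107 km/s.
Δv = Δv₁ + Δv₂ = 7.771 + 5.107 = 12.88 km/s.

Δv = 12880 m/s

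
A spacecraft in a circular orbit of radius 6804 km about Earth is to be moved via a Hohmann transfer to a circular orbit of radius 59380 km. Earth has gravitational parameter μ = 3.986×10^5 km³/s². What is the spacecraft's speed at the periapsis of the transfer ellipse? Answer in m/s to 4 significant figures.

v = 10250 m/s

Semi-major axis of the transfer orbit: a_t = (6804 + 59380)/2 = 33092 km.
The periapsis of the transfer ellipse is at r = 6804 km.
Applying v² = μ(2/r − 1/a_t): v = 10.25 km/s.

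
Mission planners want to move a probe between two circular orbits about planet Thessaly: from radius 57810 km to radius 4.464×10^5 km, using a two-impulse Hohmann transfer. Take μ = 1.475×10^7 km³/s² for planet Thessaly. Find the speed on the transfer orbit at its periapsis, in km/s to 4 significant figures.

Transfer-ellipse semi-major axis a_t = (r₁ + r₂)/2 = (57810 + 4.464×10^5)/2 = 2.52105×10^5 km.
At periapsis, r = 57810 km.
From the vis-viva equation, v = √[μ(2/r − 1/a_t)] = 21.26 km/s.

v = 21.26 km/s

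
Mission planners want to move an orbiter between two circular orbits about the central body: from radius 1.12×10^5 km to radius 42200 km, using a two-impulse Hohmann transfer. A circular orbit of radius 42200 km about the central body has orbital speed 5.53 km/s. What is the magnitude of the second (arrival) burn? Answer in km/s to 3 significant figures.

Δv₂ = 1.14 km/s

From the circular-orbit relation v² = μ/r at r = 42200 km: μ = v²r = (5.53)² × 42200 = 1.29051×10^6 km³/s².
The Hohmann ellipse has a_t = (r₁ + r₂)/2 = 77100 km.
Circular speed at r = 42200 km: v_c = √(μ/r) = 5.530 km/s.
Vis-viva on the transfer ellipse at r = 42200 km gives v_t = √[μ(2/r − 1/a_t)] = 6.665 km/s.
Δv₂ = |v_t − v_c| = |6.665 − 5.530| = 1.135 km/s.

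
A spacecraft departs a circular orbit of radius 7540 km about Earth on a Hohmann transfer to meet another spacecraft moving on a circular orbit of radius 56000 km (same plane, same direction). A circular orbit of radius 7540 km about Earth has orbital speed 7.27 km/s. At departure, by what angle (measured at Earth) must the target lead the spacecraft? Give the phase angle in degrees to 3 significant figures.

φ = 103°

From the circular-orbit relation v² = μ/r at r = 7540 km: μ = v²r = (7.27)² × 7540 = 3.98511×10^5 km³/s².
The Hohmann ellipse has a_t = (r₁ + r₂)/2 = 31770 km.
Transfer time t = π√(a_t³/μ) = 28180.95 s.
The target's mean motion on its circular orbit is ω₂ = √(μ/r₂³) = 4.763630×10^-5 rad/s.
Angle swept by the target during transfer: ω₂·t = 1.34244 rad = 76.92°.
The spacecraft traverses 180° on the transfer ellipse, so the target must lead by 180° − 76.92° = 103°.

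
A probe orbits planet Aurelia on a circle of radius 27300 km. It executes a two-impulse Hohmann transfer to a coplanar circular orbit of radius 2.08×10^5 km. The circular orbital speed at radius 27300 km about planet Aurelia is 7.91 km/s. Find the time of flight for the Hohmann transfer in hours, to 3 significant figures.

From the circular-orbit relation v² = μ/r at r = 27300 km: μ = v²r = (7.91)² × 27300 = 1.70811×10^6 km³/s².
Transfer-ellipse semi-major axis a_t = (r₁ + r₂)/2 = (27300 + 2.080×10^5)/2 = 1.1765×10^5 km.
Transfer time t = π√(a_t³/μ) = π√((1.1765×10^5)³ / 1.70811×10^6) = 97000 s.
Converting: 97000 s ÷ 3600 s/hour = 26.9 hours.

t = 26.9 hours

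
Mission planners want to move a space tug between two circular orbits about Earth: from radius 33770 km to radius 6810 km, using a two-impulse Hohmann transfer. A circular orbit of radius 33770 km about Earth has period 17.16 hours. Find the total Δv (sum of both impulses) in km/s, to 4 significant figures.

Δv = 3.664 km/s

From Kepler's third law T² = 4π²r³/μ at r = 33770 km, T = 17.16 hours = 17.16 × 3600 s = 61776 s: μ = 4π²r³/T² = 3.98395×10^5 km³/s².
Transfer-ellipse semi-major axis a_t = (r₁ + r₂)/2 = (33770 + 6810)/2 = 20290 km.
Circular speed at r₁: v₁ = √(μ/r₁) = √(3.98395×10^5/33770) = 3.435 km/s.
On the transfer ellipse at r₁, vis-viva gives v_a = √[μ(2/r₁ − 1/a_t)] = 1.990 km/s.
First burn Δv₁ = |v_a − v₁| = 1.445 km/s.
Circular speed at r₂: v₂ = √(μ/r₂) = 7.649 km/s.
Transfer-orbit speed at r₂: v_p = √[μ(2/r₂ − 1/a_t)] = 9.868 km/s.
Second burn Δv₂ = |v₂ − v_p| = 2.219 km/s.
Δv = Δv₁ + Δv₂ = 1.445 + 2.219 = 3.664 km/s.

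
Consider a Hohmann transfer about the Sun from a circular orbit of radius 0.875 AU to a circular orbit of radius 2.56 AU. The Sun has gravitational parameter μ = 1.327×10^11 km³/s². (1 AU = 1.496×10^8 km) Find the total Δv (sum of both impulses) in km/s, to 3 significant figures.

Δv = 12.4 km/s

In km: r₁ = 0.875 × 1.496×10^8 = 1.309×10^8 km; r₂ = 2.56 × 1.496×10^8 = 3.82976×10^8 km.
The Hohmann ellipse has a_t = (r₁ + r₂)/2 = 2.56938×10^8 km.
Circular speed at r₁: v₁ = √(μ/r₁) = √(1.327×10^11/1.309×10^8) = 31.839 km/s.
On the transfer ellipse at r₁, vis-viva equation gives v_p = √[μ(2/r₁ − 1/a_t)] = 38.872 km/s.
First burn Δv₁ = |v_p − v₁| = 7.033 km/s.
At r₂, v₂ = √(μ/r₂) = 18.614 km/s.
Transfer-orbit speed at r₂: v_a = √[μ(2/r₂ − 1/a_t)] = 13.286 km/s.
Second burn Δv₂ = |v₂ − v_a| = 5.328 km/s.
Δv = Δv₁ + Δv₂ = 7.033 + 5.328 = 12.36 km/s.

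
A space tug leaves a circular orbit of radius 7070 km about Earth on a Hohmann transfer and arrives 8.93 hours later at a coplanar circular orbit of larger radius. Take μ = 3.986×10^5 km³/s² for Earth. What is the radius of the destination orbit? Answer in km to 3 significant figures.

Transfer time t = 8.93 hours = 32148 s, and t = π√(a_t³/μ).
So a_t = (μ t²/π²)^(1/3) = (3.986×10^5 × (32148)² / π²)^(1/3) = 34688 km.
Since a_t = (r₁ + r₂)/2, r₂ = 2a_t − r₁ = 2×34688 − 7070 = 62306 km.

r₂ = 62300 km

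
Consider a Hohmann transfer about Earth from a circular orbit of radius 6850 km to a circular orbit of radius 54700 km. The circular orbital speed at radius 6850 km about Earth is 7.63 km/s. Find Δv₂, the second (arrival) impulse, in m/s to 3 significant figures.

Δv₂ = 1430 m/s

From the circular-orbit relation v² = μ/r at r = 6850 km: μ = v²r = (7.63)² × 6850 = 3.98786×10^5 km³/s².
Transfer-ellipse semi-major axis a_t = (r₁ + r₂)/2 = (6850 + 54700)/2 = 30775 km.
Circular speed at r = 54700 km: v_c = √(μ/r) = 2.700 km/s.
Transfer-orbit speed at the same r (vis-viva, a = a_t): v_t = √[μ(2/r − 1/a_t)] = 1.274 km/s.
Δv₂ = |v_t − v_c| = |1.274 − 2.700| = 1.426 km/s.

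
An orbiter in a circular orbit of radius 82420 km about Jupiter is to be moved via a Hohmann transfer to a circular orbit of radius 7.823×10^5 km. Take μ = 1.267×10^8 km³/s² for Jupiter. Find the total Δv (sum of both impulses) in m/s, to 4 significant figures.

The Hohmann ellipse has a_t = (r₁ + r₂)/2 = 4.3236×10^5 km.
At r₁ the circular-orbit speed is v₁ = √(μ/r₁) = 39.21 km/s.
Transfer-orbit speed at r₁ (vis-viva): v_p = √[μ(2/r₁ − 1/a_t)] = 52.74 km/s.
First burn Δv₁ = |v_p − v₁| = 13.53 km/s.
At r₂, v₂ = √(μ/r₂) = 12.726 km/s.
Transfer-orbit speed at r₂: v_a = √[μ(2/r₂ − 1/a_t)] = 5.5564 km/s.
Second burn Δv₂ = |v₂ − v_a| = 7.170 km/s.
Δv = Δv₁ + Δv₂ = 13.53 + 7.170 = 20.70 km/s.

Δv = 20700 m/s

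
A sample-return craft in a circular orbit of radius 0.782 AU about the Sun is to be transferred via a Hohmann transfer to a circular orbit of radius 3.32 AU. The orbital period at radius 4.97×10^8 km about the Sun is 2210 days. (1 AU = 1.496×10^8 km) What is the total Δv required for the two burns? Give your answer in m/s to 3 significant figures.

From Kepler's third law T² = 4π²r³/μ at r = 4.97×10^8 km, T = 2210 days = 2210 × 86400 s = 1.90944×10^8 s: μ = 4π²r³/T² = 1.32928×10^11 km³/s².
In km: r₁ = 0.782 × 1.496×10^8 = 1.169872×10^8 km; r₂ = 3.32 × 1.496×10^8 = 4.96672×10^8 km.
Semi-major axis of the transfer orbit: a_t = (1.169872×10^8 + 4.96672×10^8)/2 = 3.068296×10^8 km.
Circular speed at r₁: v₁ = √(μ/r₁) = √(1.32928×10^11/1.169872×10^8) = 33.70849 km/s.
Transfer-orbit speed at r₁ (v² = μ(2/r − 1/a)): v_p = √[μ(2/r₁ − 1/a_t)] = 42.88698 km/s.
First burn Δv₁ = |v_p − v₁| = 9.178 km/s.
Circular speed at r₂: v₂ = √(μ/r₂) = 16.360 km/s.
Transfer-orbit speed at r₂: v_a = √[μ(2/r₂ − 1/a_t)] = 10.102 km/s.
Second burn Δv₂ = |v₂ − v_a| = 6.258 km/s.
Total Δv = Δv₁ + Δv₂ = 15.44 km/s.

Δv = 15400 m/s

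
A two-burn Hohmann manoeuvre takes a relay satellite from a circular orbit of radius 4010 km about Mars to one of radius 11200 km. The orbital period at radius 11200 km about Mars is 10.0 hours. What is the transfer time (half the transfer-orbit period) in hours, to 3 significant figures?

t = 2.80 hours

From Kepler's third law T² = 4π²r³/μ at r = 11200 km, T = 10.0 hours = 10.0 × 3600 s = 36000 s: μ = 4π²r³/T² = 42796.6 km³/s².
Transfer-ellipse semi-major axis a_t = (r₁ + r₂)/2 = (4010 + 11200)/2 = 7605 km.
By Kepler's third law the transfer-orbit period is T = 2π√(a_t³/μ), so t = T/2 = 10070 s.
Converting: 10070 s ÷ 3600 s/hour = 2.80 hours.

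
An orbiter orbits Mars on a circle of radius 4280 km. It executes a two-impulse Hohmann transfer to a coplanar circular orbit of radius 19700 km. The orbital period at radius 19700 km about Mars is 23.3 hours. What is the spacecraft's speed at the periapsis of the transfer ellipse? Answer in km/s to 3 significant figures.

From Kepler's third law T² = 4π²r³/μ at r = 19700 km, T = 23.3 hours = 23.3 × 3600 s = 83880 s: μ = 4π²r³/T² = 42898.4 km³/s².
Transfer-ellipse semi-major axis a_t = (r₁ + r₂)/2 = (4280 + 19700)/2 = 11990 km.
The periapsis of the transfer ellipse is at r = 4280 km.
From the vis-viva equation, v = √[μ(2/r − 1/a_t)] = 4.058 km/s.

v = 4.06 km/s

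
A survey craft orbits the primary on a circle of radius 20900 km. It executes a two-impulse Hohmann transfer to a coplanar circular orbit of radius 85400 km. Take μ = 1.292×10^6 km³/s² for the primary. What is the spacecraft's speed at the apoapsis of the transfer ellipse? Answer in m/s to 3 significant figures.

v = 2440 m/s

The Hohmann ellipse has a_t = (r₁ + r₂)/2 = 53150 km.
The apoapsis of the transfer ellipse is at r = 85400 km.
Vis-viva: v = √[μ(2/r − 1/a_t)] = √[1.292×10^6 × (2/85400 − 1/53150)] = 2.439 km/s.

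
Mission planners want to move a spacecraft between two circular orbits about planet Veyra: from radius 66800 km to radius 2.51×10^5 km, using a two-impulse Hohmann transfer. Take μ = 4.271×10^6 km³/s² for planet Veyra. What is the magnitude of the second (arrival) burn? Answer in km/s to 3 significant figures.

Δv₂ = 1.45 km/s

The Hohmann ellipse has a_t = (r₁ + r₂)/2 = 1.589×10^5 km.
On the circular orbit at r = 2.510×10^5 km, v_c = √(μ/r) = 4.125 km/s.
Vis-viva on the transfer ellipse at r = 2.510×10^5 km gives v_t = √[μ(2/r − 1/a_t)] = 2.675 km/s.
Δv₂ = |v_t − v_c| = |2.675 − 4.125| = 1.450 km/s.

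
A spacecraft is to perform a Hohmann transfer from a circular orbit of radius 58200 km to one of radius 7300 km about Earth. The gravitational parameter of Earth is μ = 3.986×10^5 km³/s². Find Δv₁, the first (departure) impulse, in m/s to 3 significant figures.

The Hohmann ellipse has a_t = (r₁ + r₂)/2 = 32750 km.
Circular speed at r = 58200 km: v_c = √(μ/r) = 2.617 km/s.
Transfer-orbit speed at the same r (vis-viva, a = a_t): v_t = √[μ(2/r − 1/a_t)] = 1.236 km/s.
Δv₁ = |v_t − v_c| = |1.236 − 2.617| = 1.381 km/s.

Δv₁ = 1380 m/s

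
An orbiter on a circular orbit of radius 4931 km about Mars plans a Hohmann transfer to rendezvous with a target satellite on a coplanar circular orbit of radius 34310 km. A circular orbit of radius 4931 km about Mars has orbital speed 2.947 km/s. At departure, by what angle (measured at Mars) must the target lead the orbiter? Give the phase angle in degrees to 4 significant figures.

From the circular-orbit relation v² = μ/r at r = 4931 km: μ = v²r = (2.947)² × 4931 = 42824.8 km³/s².
Transfer-ellipse semi-major axis a_t = (r₁ + r₂)/2 = (4931 + 34310)/2 = 19620.5 km.
The half-period of the transfer ellipse is t = π√(a_t³/μ) = 41722 s.
The target's mean motion on its circular orbit is ω₂ = √(μ/r₂³) = 3.2562×10^-5 rad/s.
Angle swept by the target during transfer: ω₂·t = 1.3586 rad = 77.84°.
Arrival is 180° from departure on the ellipse, so φ = 180° − 77.84° = 102.2°.

φ = 102.2°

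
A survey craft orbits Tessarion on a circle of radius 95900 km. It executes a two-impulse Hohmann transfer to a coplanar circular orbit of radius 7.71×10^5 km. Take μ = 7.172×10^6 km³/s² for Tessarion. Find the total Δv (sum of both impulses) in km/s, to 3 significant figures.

Δv = 4.50 km/s

The Hohmann ellipse has a_t = (r₁ + r₂)/2 = 4.3345×10^5 km.
At r₁ the circular-orbit speed is v₁ = √(μ/r₁) = 8.6479 km/s.
On the transfer ellipse at r₁, vis-viva equation gives v_p = √[μ(2/r₁ − 1/a_t)] = 11.534 km/s.
First burn Δv₁ = |v_p − v₁| = 2.886 km/s.
Circular speed at r₂: v₂ = √(μ/r₂) = 3.050 km/s.
Transfer-orbit speed at r₂: v_a = √[μ(2/r₂ − 1/a_t)] = 1.435 km/s.
Second burn Δv₂ = |v₂ − v_a| = 1.615 km/s.
Δv = Δv₁ + Δv₂ = 2.886 + 1.615 = 4.501 km/s.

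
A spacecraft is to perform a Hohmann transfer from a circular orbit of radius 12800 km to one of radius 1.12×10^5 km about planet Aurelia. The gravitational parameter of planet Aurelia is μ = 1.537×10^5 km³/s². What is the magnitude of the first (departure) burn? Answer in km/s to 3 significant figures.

The Hohmann ellipse has a_t = (r₁ + r₂)/2 = 62400 km.
On the circular orbit at r = 12800 km, v_c = √(μ/r) = 3.465 km/s.
Vis-viva on the transfer ellipse at r = 12800 km gives v_t = √[μ(2/r − 1/a_t)] = 4.642 km/s.
Δv₁ = |v_t − v_c| = |4.642 − 3.465| = 1.177 km/s.

Δv₁ = 1.18 km/s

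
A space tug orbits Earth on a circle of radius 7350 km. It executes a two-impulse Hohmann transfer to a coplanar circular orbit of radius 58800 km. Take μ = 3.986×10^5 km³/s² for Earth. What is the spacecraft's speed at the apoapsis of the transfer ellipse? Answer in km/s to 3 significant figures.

v = 1.23 km/s

Semi-major axis of the transfer orbit: a_t = (7350 + 58800)/2 = 33075 km.
The apoapsis of the transfer ellipse is at r = 58800 km.
Vis-viva: v = √[μ(2/r − 1/a_t)] = √[3.986×10^5 × (2/58800 − 1/33075)] = 1.227 km/s.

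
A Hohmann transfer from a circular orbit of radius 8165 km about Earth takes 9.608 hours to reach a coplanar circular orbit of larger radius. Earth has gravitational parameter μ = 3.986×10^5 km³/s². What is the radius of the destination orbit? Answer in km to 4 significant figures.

r₂ = 64680 km

Transfer time t = 9.608 hours = 34588.8 s, and t = π√(a_t³/μ).
So a_t = (μ t²/π²)^(1/3) = (3.986×10^5 × (34588.8)² / π²)^(1/3) = 36422 km.
Since a_t = (r₁ + r₂)/2, r₂ = 2a_t − r₁ = 2×36422 − 8165 = 64679 km.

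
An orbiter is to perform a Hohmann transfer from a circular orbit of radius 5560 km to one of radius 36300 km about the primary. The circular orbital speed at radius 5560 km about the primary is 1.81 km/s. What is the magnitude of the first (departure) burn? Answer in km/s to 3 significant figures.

From the circular-orbit relation v² = μ/r at r = 5560 km: μ = v²r = (1.81)² × 5560 = 18215.1 km³/s².
Transfer-ellipse semi-major axis a_t = (r₁ + r₂)/2 = (5560 + 36300)/2 = 20930 km.
On the circular orbit at r = 5560 km, v_c = √(μ/r) = 1.8100 km/s.
Transfer-orbit speed at the same r (vis-viva, a = a_t): v_t = √[μ(2/r − 1/a_t)] = 2.3837 km/s.
Δv₁ = |v_t − v_c| = |2.3837 − 1.8100| = 0.5737 km/s.

Δv₁ = 0.574 km/s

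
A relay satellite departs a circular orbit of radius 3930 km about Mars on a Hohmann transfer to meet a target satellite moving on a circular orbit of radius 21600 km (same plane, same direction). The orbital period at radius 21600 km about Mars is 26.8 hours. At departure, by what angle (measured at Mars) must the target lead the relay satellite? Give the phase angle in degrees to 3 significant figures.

φ = 98.2°

From Kepler's third law T² = 4π²r³/μ at r = 21600 km, T = 26.8 hours = 26.8 × 3600 s = 96480 s: μ = 4π²r³/T² = 42741.2 km³/s².
The Hohmann ellipse has a_t = (r₁ + r₂)/2 = 12765 km.
Transfer time t = π√(a_t³/μ) = 21916 s.
Target angular speed ω₂ = √(μ/r₂³) = 6.5124×10^-5 rad/s.
Angle swept by the target during transfer: ω₂·t = 1.4273 rad = 81.78°.
The relay satellite traverses 180° on the transfer ellipse, so the target must lead by 180° − 81.78° = 98.2°.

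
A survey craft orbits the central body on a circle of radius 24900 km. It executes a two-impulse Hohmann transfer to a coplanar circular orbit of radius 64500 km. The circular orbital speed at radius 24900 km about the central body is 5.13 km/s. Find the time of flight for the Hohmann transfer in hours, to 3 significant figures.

From the circular-orbit relation v² = μ/r at r = 24900 km: μ = v²r = (5.13)² × 24900 = 6.55291×10^5 km³/s².
Transfer-ellipse semi-major axis a_t = (r₁ + r₂)/2 = (24900 + 64500)/2 = 44700 km.
By Kepler's third law the transfer-orbit period is T = 2π√(a_t³/μ), so t = T/2 = 36680 s.
Converting: 36680 s ÷ 3600 s/hour = 10.2 hours.

t = 10.2 hours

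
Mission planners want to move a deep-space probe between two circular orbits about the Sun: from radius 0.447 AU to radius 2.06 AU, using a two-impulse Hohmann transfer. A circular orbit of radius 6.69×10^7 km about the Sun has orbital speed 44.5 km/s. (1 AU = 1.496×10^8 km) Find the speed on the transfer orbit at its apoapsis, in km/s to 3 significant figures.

v = 12.4 km/s

From the circular-orbit relation v² = μ/r at r = 6.69×10^7 km: μ = v²r = (44.5)² × 6.69×10^7 = 1.32479×10^11 km³/s².
In km: r₁ = 0.447 × 1.496×10^8 = 6.68712×10^7 km; r₂ = 2.06 × 1.496×10^8 = 3.08176×10^8 km.
The Hohmann ellipse has a_t = (r₁ + r₂)/2 = 1.875236×10^8 km.
The apoapsis of the transfer ellipse is at r = 3.08176×10^8 km.
Vis-viva: v = √[μ(2/r − 1/a_t)] = √[1.32479×10^11 × (2/3.08176×10^8 − 1/1.875236×10^8)] = 12.38 km/s.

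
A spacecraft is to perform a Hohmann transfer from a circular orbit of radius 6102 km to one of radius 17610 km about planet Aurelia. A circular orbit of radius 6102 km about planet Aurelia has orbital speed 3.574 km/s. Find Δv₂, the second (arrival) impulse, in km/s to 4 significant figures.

Δv₂ = 0.5945 km/s

From the circular-orbit relation v² = μ/r at r = 6102 km: μ = v²r = (3.574)² × 6102 = 77943.8 km³/s².
Transfer-ellipse semi-major axis a_t = (r₁ + r₂)/2 = (6102 + 17610)/2 = 11856 km.
On the circular orbit at r = 17610 km, v_c = √(μ/r) = 2.1038 km/s.
Transfer-orbit speed at the same r (vis-viva, a = a_t): v_t = √[μ(2/r − 1/a_t)] = 1.5093 km/s.
Δv₂ = |v_t − v_c| = |1.5093 − 2.1038| = 0.5945 km/s.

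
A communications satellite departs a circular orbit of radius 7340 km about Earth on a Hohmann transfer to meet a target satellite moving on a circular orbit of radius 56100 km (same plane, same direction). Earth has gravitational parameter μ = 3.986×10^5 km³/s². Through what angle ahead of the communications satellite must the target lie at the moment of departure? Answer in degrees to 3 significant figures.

φ = 103°

Transfer-ellipse semi-major axis a_t = (r₁ + r₂)/2 = (7340 + 56100)/2 = 31720 km.
The half-period of the transfer ellipse is t = π√(a_t³/μ) = 28111 s.
The target's mean motion on its circular orbit is ω₂ = √(μ/r₂³) = 4.7514×10^-5 rad/s.
Angle swept by the target during transfer: ω₂·t = 1.3357 rad = 76.53°.
The communications satellite traverses 180° on the transfer ellipse, so the target must lead by 180° − 76.53° = 103°.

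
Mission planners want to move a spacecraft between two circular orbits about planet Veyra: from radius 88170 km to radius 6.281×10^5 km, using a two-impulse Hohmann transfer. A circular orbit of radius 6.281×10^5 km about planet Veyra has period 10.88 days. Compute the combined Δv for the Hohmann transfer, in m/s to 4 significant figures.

Δv = 5749 m/s

From Kepler's third law T² = 4π²r³/μ at r = 6.281×10^5 km, T = 10.88 days = 10.88 × 86400 s = 9.40032×10^5 s: μ = 4π²r³/T² = 1.10703×10^7 km³/s².
Transfer-ellipse semi-major axis a_t = (r₁ + r₂)/2 = (88170 + 6.281×10^5)/2 = 3.58135×10^5 km.
Circular speed at r₁: v₁ = √(μ/r₁) = √(1.10703×10^7/88170) = 11.205 km/s.
Transfer-orbit speed at r₁ (vis-viva): v_p = √[μ(2/r₁ − 1/a_t)] = 14.839 km/s.
First burn Δv₁ = |v_p − v₁| = 3.634 km/s.
At r₂, v₂ = √(μ/r₂) = 4.198 km/s.
Transfer-orbit speed at r₂: v_a = √[μ(2/r₂ − 1/a_t)] = 2.083 km/s.
Second burn Δv₂ = |v₂ − v_a| = 2.115 km/s.
Total Δv = Δv₁ + Δv₂ = 5.749 km/s.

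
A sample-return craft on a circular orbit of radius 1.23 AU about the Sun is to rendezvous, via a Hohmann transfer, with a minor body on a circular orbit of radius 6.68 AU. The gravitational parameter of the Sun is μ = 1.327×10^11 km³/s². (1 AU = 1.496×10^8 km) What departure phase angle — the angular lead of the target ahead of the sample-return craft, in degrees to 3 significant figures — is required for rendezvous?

In km: r₁ = 1.23 × 1.496×10^8 = 1.84008×10^8 km; r₂ = 6.68 × 1.496×10^8 = 9.99328×10^8 km.
Semi-major axis of the transfer orbit: a_t = (1.84008×10^8 + 9.99328×10^8)/2 = 5.91668×10^8 km.
The half-period of the transfer ellipse is t = π√(a_t³/μ) = 1.2412×10^8 s.
The target's mean motion on its circular orbit is ω₂ = √(μ/r₂³) = 1.1531×10^-8 rad/s.
Angle swept by the target during transfer: ω₂·t = 1.4312 rad = 82.00°.
Arrival is 180° from departure on the ellipse, so φ = 180° − 82.00° = 98.0°.

φ = 98.0°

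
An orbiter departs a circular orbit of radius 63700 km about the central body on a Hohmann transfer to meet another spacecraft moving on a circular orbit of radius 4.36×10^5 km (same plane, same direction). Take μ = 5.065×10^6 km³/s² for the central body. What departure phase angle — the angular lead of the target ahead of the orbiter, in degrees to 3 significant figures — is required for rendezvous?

φ = 102°

The Hohmann ellipse has a_t = (r₁ + r₂)/2 = 2.4985×10^5 km.
Transfer time t = π√(a_t³/μ) = 1.7433×10^5 s.
Target angular speed ω₂ = √(μ/r₂³) = 7.8174×10^-6 rad/s.
Angle swept by the target during transfer: ω₂·t = 1.3628 rad = 78.08°.
Arrival is 180° from departure on the ellipse, so φ = 180° − 78.08° = 102°.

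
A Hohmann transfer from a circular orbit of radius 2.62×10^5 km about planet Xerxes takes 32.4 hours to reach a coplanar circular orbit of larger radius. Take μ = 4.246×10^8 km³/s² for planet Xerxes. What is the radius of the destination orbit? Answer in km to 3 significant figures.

r₂ = 1.41×10^6 km

Transfer time t = 32.4 hours = 1.1664×10^5 s, and t = π√(a_t³/μ).
So a_t = (μ t²/π²)^(1/3) = (4.246×10^8 × (1.1664×10^5)² / π²)^(1/3) = 8.3649×10^5 km.
Since a_t = (r₁ + r₂)/2, r₂ = 2a_t − r₁ = 2×8.3649×10^5 − 2.620×10^5 = 1.41098×10^6 km.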